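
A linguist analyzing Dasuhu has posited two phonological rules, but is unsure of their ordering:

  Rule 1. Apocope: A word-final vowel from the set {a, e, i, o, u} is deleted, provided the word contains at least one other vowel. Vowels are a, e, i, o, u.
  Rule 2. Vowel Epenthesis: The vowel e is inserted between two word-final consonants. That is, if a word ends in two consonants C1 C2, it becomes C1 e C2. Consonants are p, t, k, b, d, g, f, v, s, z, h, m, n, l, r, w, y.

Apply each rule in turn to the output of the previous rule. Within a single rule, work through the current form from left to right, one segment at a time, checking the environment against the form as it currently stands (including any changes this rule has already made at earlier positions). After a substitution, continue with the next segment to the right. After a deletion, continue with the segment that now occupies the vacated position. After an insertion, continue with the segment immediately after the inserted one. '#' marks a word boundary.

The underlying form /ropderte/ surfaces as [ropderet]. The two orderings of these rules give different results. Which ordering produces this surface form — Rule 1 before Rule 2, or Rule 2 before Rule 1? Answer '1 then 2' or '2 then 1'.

Order 1 then 2:
  1 Apocope: [ropderte] → [ropdert]
  2 Vowel Epenthesis: [ropdert] → [ropderet]
  result: [ropderet]
Order 2 then 1:
  2 Vowel Epenthesis: no change — [ropderte]
  1 Apocope: [ropderte] → [ropdert]
  result: [ropdert]

1 then 2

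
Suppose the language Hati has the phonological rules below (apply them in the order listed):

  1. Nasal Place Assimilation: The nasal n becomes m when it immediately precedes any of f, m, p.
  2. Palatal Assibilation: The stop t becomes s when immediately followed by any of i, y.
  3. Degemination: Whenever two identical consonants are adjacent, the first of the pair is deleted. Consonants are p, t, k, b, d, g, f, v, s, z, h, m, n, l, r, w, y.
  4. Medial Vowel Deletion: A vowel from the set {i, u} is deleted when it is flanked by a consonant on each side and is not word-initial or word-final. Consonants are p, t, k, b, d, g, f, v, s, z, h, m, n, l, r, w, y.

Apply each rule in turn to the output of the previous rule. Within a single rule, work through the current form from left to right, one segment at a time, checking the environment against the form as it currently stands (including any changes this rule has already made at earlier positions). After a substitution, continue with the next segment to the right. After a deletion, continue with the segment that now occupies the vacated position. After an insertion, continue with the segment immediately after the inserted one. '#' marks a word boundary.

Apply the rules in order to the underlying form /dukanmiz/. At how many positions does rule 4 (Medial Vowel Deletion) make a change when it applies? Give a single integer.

1 Nasal Place Assimilation: [dukanmiz] → [dukammiz]
2 Palatal Assibilation: no change — [dukammiz]
3 Degemination: [dukammiz] → [dukamiz]
4 Medial Vowel Deletion: [dukamiz] → [dkamz]
Rule 4 changed 2 position(s).

2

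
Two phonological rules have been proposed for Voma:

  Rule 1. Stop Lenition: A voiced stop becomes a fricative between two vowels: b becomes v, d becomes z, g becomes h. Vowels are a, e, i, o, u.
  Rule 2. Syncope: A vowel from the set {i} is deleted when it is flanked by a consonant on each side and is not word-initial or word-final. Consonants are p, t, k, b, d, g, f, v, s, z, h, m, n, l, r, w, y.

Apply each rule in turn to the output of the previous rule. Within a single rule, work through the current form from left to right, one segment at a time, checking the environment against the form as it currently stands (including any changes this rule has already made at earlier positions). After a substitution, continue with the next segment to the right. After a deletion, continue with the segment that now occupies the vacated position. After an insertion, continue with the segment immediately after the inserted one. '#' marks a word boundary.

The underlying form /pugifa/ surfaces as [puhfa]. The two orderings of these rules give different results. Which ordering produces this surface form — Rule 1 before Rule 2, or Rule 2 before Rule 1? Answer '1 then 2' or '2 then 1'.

Order 1 then 2:
  1 Stop Lenition: [pugifa] → [puhifa]
  2 Syncope: [puhifa] → [puhfa]
  result: [puhfa]
Order 2 then 1:
  2 Syncope: [pugifa] → [pugfa]
  1 Stop Lenition: no change — [pugfa]
  result: [pugfa]

1 then 2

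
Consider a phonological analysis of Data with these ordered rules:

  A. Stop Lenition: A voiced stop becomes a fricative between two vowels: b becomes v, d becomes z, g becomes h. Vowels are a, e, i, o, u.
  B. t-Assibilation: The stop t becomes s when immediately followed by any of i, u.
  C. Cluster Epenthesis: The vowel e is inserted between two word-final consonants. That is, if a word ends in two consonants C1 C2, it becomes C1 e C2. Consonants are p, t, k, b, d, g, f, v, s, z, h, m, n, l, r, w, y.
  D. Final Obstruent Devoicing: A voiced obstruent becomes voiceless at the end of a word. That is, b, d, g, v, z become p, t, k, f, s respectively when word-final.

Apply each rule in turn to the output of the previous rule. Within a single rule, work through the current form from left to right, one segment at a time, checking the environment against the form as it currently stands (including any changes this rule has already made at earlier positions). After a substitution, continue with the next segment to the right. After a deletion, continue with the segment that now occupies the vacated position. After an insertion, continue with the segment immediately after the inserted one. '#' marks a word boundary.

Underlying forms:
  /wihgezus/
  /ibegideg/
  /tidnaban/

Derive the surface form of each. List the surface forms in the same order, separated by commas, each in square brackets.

/wihgezus/:
  A Stop Lenition: no change — [wihgezus]
  B t-Assibilation: no change — [wihgezus]
  C Cluster Epenthesis: no change — [wihgezus]
  D Final Obstruent Devoicing: no change — [wihgezus]
/ibegideg/:
  A Stop Lenition: [ibegideg] → [ivehizeg]
  B t-Assibilation: no change — [ivehizeg]
  C Cluster Epenthesis: no change — [ivehizeg]
  D Final Obstruent Devoicing: [ivehizeg] → [ivehizek]
/tidnaban/:
  A Stop Lenition: [tidnaban] → [tidnavan]
  B t-Assibilation: [tidnavan] → [sidnavan]
  C Cluster Epenthesis: no change — [sidnavan]
  D Final Obstruent Devoicing: no change — [sidnavan]

[wihgezus], [ivehizek], [sidnavan]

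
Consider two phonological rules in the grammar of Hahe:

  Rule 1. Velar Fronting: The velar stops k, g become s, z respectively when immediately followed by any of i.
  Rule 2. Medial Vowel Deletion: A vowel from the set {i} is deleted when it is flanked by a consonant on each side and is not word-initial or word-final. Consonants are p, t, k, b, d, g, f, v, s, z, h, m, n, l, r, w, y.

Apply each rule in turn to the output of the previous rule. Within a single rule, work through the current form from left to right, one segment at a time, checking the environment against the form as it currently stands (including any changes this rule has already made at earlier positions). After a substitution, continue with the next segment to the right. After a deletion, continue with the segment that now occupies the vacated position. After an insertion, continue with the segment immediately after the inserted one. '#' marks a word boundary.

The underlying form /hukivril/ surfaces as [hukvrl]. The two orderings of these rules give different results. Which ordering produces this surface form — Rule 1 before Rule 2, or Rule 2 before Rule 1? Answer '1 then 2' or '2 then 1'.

2 then 1

Order 1 then 2:
  1 Velar Fronting: [hukivril] → [husivril]
  2 Medial Vowel Deletion: [husivril] → [husvrl]
  result: [husvrl]
Order 2 then 1:
  2 Medial Vowel Deletion: [hukivril] → [hukvrl]
  1 Velar Fronting: no change — [hukvrl]
  result: [hukvrl]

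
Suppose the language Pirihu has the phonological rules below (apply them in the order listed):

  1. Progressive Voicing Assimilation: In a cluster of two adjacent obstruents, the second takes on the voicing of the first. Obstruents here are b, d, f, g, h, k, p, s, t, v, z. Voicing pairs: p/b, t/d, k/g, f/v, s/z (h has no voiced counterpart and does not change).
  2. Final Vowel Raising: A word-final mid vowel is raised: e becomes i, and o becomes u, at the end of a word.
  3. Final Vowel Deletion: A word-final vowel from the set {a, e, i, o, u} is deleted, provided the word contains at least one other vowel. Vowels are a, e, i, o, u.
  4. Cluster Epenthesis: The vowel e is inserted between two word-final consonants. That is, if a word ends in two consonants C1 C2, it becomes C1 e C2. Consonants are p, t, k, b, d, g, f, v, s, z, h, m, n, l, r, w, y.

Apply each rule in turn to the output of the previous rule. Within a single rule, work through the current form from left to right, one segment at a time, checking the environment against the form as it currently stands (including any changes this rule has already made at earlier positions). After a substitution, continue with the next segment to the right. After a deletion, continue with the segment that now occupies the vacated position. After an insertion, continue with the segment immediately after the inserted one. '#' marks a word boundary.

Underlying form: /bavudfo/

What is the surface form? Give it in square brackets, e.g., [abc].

1 Progressive Voicing Assimilation: [bavudfo] → [bavudvo]
2 Final Vowel Raising: [bavudvo] → [bavudvu]
3 Final Vowel Deletion: [bavudvu] → [bavudv]
4 Cluster Epenthesis: [bavudv] → [bavudev]

[bavudev]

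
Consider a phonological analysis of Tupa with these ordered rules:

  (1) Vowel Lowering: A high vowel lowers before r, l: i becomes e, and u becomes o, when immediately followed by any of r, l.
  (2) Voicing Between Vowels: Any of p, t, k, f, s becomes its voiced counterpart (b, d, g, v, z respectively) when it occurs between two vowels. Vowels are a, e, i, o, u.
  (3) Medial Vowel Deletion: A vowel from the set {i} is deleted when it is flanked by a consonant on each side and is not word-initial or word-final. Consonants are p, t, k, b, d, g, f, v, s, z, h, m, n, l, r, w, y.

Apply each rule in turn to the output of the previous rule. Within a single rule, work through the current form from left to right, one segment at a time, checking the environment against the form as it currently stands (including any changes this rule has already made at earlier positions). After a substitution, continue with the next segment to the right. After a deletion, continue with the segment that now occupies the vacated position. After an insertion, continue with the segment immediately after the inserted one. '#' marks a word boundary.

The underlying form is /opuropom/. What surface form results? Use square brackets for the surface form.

[oborobom]

(1) Vowel Lowering: [opuropom] → [oporopom]
(2) Voicing Between Vowels: [oporopom] → [oborobom]
(3) Medial Vowel Deletion: no change — [oborobom]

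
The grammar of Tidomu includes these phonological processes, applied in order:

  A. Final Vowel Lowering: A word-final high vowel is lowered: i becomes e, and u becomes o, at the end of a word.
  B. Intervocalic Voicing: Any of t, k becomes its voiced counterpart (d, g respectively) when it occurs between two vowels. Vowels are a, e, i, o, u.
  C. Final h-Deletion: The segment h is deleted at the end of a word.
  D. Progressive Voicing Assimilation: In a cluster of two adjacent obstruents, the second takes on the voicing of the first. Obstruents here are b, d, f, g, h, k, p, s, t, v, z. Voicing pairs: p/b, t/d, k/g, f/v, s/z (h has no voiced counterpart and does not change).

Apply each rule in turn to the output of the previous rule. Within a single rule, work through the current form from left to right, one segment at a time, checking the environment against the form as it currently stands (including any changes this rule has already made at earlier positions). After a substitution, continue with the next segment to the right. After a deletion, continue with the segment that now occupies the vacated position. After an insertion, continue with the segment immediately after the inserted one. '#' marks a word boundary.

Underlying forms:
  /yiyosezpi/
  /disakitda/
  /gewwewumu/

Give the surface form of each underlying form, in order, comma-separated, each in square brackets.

[yiyosezbe], [disagitta], [gewwewumo]

/yiyosezpi/:
  A Final Vowel Lowering: [yiyosezpi] → [yiyosezpe]
  B Intervocalic Voicing: no change — [yiyosezpe]
  C Final h-Deletion: no change — [yiyosezpe]
  D Progressive Voicing Assimilation: [yiyosezpe] → [yiyosezbe]
/disakitda/:
  A Final Vowel Lowering: no change — [disakitda]
  B Intervocalic Voicing: [disakitda] → [disagitda]
  C Final h-Deletion: no change — [disagitda]
  D Progressive Voicing Assimilation: [disagitda] → [disagitta]
/gewwewumu/:
  A Final Vowel Lowering: [gewwewumu] → [gewwewumo]
  B Intervocalic Voicing: no change — [gewwewumo]
  C Final h-Deletion: no change — [gewwewumo]
  D Progressive Voicing Assimilation: no change — [gewwewumo]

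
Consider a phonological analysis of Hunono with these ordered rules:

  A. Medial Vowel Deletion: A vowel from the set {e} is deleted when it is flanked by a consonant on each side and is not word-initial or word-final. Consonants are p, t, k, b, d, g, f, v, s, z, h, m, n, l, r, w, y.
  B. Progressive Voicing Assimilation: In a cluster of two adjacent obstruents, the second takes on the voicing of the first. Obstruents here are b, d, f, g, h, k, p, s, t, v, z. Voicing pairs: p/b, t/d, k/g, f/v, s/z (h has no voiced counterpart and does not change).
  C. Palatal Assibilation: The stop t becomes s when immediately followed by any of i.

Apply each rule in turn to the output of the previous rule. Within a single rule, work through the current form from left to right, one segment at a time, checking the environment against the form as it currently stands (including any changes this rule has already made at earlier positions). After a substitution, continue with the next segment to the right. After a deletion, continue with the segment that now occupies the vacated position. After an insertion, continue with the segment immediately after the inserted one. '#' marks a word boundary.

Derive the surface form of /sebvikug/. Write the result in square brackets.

[spfikug]

A Medial Vowel Deletion: [sebvikug] → [sbvikug]
B Progressive Voicing Assimilation: [sbvikug] → [spfikug]
C Palatal Assibilation: no change — [spfikug]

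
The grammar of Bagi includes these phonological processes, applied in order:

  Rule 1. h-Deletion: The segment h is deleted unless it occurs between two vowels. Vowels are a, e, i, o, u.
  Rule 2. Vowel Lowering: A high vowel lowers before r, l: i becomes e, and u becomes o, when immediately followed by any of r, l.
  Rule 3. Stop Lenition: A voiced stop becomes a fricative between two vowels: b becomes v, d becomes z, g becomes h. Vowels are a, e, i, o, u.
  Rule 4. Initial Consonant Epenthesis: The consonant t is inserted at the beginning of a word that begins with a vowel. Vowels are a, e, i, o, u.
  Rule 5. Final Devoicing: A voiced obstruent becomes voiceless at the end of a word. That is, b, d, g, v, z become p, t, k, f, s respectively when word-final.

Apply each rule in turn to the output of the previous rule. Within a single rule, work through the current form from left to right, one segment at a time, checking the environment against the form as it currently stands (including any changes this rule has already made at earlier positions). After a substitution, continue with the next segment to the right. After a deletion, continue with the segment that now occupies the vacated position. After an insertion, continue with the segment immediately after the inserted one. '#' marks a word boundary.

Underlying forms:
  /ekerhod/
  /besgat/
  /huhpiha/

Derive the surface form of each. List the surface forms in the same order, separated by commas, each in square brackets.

/ekerhod/:
  Rule 1 h-Deletion: [ekerhod] → [ekerod]
  Rule 2 Vowel Lowering: no change — [ekerod]
  Rule 3 Stop Lenition: no change — [ekerod]
  Rule 4 Initial Consonant Epenthesis: [ekerod] → [tekerod]
  Rule 5 Final Devoicing: [tekerod] → [tekerot]
/besgat/:
  Rule 1 h-Deletion: no change — [besgat]
  Rule 2 Vowel Lowering: no change — [besgat]
  Rule 3 Stop Lenition: no change — [besgat]
  Rule 4 Initial Consonant Epenthesis: no change — [besgat]
  Rule 5 Final Devoicing: no change — [besgat]
/huhpiha/:
  Rule 1 h-Deletion: [huhpiha] → [upiha]
  Rule 2 Vowel Lowering: no change — [upiha]
  Rule 3 Stop Lenition: no change — [upiha]
  Rule 4 Initial Consonant Epenthesis: [upiha] → [tupiha]
  Rule 5 Final Devoicing: no change — [tupiha]

[tekerot], [besgat], [tupiha]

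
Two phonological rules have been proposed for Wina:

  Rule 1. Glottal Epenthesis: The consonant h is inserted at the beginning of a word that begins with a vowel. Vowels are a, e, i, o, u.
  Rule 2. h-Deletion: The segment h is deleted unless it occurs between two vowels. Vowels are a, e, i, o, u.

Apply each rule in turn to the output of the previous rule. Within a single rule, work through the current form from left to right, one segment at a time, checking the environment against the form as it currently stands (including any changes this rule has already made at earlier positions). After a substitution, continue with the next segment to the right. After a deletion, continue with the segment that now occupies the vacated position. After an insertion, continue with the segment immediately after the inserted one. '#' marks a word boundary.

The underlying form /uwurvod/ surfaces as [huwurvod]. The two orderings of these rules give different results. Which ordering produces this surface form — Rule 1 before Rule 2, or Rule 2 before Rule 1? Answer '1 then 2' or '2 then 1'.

Order 1 then 2:
  1 Glottal Epenthesis: [uwurvod] → [huwurvod]
  2 h-Deletion: [huwurvod] → [uwurvod]
  result: [uwurvod]
Order 2 then 1:
  2 h-Deletion: no change — [uwurvod]
  1 Glottal Epenthesis: [uwurvod] → [huwurvod]
  result: [huwurvod]

2 then 1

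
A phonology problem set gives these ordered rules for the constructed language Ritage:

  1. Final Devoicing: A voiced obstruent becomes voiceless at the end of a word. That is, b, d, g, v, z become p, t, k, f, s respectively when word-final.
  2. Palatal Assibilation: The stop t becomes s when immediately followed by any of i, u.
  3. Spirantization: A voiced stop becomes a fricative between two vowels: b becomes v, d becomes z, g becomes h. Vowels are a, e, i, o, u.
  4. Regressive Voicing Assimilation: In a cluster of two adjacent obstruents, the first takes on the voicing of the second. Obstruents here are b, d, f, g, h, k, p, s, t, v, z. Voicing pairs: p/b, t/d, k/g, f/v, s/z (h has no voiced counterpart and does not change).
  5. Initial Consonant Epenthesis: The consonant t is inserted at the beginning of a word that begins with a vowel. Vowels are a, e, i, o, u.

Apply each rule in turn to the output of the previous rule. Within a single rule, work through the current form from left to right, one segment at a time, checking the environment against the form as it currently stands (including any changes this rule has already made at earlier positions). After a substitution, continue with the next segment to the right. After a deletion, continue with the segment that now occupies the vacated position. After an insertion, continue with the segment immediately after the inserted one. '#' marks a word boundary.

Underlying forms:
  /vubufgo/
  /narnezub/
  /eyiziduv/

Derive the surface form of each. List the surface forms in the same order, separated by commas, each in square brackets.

/vubufgo/:
  1 Final Devoicing: no change — [vubufgo]
  2 Palatal Assibilation: no change — [vubufgo]
  3 Spirantization: [vubufgo] → [vuvufgo]
  4 Regressive Voicing Assimilation: [vuvufgo] → [vuvuvgo]
  5 Initial Consonant Epenthesis: no change — [vuvuvgo]
/narnezub/:
  1 Final Devoicing: [narnezub] → [narnezup]
  2 Palatal Assibilation: no change — [narnezup]
  3 Spirantization: no change — [narnezup]
  4 Regressive Voicing Assimilation: no change — [narnezup]
  5 Initial Consonant Epenthesis: no change — [narnezup]
/eyiziduv/:
  1 Final Devoicing: [eyiziduv] → [eyiziduf]
  2 Palatal Assibilation: no change — [eyiziduf]
  3 Spirantization: [eyiziduf] → [eyizizuf]
  4 Regressive Voicing Assimilation: no change — [eyizizuf]
  5 Initial Consonant Epenthesis: [eyizizuf] → [teyizizuf]

[vuvuvgo], [narnezup], [teyizizuf]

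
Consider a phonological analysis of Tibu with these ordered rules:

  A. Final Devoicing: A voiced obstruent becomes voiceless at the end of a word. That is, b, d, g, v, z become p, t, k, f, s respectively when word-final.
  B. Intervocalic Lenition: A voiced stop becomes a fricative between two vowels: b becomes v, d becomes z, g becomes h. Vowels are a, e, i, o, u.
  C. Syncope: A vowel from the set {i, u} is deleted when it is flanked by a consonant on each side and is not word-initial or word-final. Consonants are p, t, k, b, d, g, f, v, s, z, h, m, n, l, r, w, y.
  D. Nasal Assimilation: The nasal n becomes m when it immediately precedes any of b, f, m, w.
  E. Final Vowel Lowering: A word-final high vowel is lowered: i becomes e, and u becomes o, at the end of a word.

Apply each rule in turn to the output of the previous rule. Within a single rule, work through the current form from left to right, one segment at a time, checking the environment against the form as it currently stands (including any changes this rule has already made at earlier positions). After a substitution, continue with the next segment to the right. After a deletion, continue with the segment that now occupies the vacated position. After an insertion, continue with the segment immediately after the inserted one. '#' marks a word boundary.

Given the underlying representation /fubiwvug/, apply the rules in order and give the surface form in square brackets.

A Final Devoicing: [fubiwvug] → [fubiwvuk]
B Intervocalic Lenition: [fubiwvuk] → [fuviwvuk]
C Syncope: [fuviwvuk] → [fvwvk]
D Nasal Assimilation: no change — [fvwvk]
E Final Vowel Lowering: no change — [fvwvk]

[fvwvk]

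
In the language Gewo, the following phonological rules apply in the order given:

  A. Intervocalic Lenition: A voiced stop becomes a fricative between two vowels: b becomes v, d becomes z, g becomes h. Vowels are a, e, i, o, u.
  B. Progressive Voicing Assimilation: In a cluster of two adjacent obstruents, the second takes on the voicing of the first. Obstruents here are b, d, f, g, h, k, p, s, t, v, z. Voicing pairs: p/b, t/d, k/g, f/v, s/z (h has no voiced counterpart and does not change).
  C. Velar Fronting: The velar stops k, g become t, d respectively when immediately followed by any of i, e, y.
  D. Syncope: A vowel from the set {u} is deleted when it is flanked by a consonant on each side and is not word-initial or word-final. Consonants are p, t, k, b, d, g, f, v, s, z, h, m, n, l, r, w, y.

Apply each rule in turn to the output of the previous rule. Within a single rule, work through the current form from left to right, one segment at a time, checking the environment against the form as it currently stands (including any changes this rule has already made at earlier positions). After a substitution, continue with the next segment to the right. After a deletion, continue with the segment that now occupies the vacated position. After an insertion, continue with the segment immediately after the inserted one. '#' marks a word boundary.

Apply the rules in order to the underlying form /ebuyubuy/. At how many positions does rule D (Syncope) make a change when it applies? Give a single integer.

3

A Intervocalic Lenition: [ebuyubuy] → [evuyuvuy]
B Progressive Voicing Assimilation: no change — [evuyuvuy]
C Velar Fronting: no change — [evuyuvuy]
D Syncope: [evuyuvuy] → [evyvy]
Rule D changed 3 position(s).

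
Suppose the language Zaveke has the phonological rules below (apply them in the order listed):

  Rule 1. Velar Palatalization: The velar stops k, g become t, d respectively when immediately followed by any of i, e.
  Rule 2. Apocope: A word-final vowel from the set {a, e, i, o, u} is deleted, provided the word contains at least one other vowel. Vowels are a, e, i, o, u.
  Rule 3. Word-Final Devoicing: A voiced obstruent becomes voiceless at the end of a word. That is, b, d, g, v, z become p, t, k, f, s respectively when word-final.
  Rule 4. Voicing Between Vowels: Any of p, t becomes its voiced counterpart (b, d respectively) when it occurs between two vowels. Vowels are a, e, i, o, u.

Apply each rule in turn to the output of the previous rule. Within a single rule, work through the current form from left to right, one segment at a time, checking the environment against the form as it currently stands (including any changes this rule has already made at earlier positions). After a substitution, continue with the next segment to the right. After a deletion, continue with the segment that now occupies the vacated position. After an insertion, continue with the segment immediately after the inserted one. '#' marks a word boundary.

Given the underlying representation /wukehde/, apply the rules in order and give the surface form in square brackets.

[wudeht]

Rule 1 Velar Palatalization: [wukehde] → [wutehde]
Rule 2 Apocope: [wutehde] → [wutehd]
Rule 3 Word-Final Devoicing: [wutehd] → [wuteht]
Rule 4 Voicing Between Vowels: [wuteht] → [wudeht]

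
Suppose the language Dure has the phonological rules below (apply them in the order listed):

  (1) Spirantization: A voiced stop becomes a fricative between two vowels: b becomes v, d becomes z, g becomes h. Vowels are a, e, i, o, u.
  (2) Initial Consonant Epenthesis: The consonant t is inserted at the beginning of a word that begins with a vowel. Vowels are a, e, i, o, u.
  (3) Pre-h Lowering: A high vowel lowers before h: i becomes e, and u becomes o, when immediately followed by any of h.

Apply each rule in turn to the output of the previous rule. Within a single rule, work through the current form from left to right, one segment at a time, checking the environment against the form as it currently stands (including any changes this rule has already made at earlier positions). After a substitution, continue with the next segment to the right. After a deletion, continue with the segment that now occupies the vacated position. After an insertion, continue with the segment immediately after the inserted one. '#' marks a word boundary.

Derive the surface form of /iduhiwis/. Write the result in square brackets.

[tizohiwis]

(1) Spirantization: [iduhiwis] → [izuhiwis]
(2) Initial Consonant Epenthesis: [izuhiwis] → [tizuhiwis]
(3) Pre-h Lowering: [tizuhiwis] → [tizohiwis]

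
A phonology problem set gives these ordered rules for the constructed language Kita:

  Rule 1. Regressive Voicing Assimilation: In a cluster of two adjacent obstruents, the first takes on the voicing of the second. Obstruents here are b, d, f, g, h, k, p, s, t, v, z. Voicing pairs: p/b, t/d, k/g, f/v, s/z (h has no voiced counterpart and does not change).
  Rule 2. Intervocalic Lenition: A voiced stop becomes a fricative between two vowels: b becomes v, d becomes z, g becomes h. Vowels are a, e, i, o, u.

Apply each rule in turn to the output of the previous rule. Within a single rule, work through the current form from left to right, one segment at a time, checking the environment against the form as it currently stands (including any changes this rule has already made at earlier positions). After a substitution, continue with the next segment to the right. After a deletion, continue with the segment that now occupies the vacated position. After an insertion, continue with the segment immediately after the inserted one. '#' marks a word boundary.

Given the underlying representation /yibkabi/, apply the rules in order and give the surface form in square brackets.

Rule 1 Regressive Voicing Assimilation: [yibkabi] → [yipkabi]
Rule 2 Intervocalic Lenition: [yipkabi] → [yipkavi]

[yipkavi]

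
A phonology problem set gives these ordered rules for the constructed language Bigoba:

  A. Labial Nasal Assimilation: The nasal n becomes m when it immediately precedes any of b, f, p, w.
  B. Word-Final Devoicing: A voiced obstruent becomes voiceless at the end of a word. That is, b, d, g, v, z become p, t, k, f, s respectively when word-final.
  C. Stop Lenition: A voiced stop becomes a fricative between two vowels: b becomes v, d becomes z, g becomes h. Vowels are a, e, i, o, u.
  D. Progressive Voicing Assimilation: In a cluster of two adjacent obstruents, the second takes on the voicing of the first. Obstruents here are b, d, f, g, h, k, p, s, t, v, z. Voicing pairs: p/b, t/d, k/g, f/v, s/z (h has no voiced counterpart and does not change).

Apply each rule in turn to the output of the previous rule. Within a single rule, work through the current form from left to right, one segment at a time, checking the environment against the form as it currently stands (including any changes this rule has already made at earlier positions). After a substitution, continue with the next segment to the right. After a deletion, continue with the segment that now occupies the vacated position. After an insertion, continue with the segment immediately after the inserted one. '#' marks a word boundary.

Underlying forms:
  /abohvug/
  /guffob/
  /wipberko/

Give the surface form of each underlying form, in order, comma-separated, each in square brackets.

[avohfuk], [guffop], [wipperko]

/abohvug/:
  A Labial Nasal Assimilation: no change — [abohvug]
  B Word-Final Devoicing: [abohvug] → [abohvuk]
  C Stop Lenition: [abohvuk] → [avohvuk]
  D Progressive Voicing Assimilation: [avohvuk] → [avohfuk]
/guffob/:
  A Labial Nasal Assimilation: no change — [guffob]
  B Word-Final Devoicing: [guffob] → [guffop]
  C Stop Lenition: no change — [guffop]
  D Progressive Voicing Assimilation: no change — [guffop]
/wipberko/:
  A Labial Nasal Assimilation: no change — [wipberko]
  B Word-Final Devoicing: no change — [wipberko]
  C Stop Lenition: no change — [wipberko]
  D Progressive Voicing Assimilation: [wipberko] → [wipperko]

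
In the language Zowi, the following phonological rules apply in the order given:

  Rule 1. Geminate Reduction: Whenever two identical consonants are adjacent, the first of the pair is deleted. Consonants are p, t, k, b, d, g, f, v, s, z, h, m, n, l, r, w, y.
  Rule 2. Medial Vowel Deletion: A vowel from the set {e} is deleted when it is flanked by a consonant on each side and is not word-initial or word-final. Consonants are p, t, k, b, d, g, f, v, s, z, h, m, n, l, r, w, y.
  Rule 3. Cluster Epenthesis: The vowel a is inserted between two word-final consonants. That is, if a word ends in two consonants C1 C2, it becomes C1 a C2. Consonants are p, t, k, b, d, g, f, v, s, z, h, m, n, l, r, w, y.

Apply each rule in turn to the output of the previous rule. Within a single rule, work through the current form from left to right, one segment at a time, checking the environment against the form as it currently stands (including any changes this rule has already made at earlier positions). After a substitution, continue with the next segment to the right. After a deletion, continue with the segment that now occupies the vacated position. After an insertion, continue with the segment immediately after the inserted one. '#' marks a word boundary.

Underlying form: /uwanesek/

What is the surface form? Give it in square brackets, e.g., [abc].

[uwansak]

Rule 1 Geminate Reduction: no change — [uwanesek]
Rule 2 Medial Vowel Deletion: [uwanesek] → [uwansk]
Rule 3 Cluster Epenthesis: [uwansk] → [uwansak]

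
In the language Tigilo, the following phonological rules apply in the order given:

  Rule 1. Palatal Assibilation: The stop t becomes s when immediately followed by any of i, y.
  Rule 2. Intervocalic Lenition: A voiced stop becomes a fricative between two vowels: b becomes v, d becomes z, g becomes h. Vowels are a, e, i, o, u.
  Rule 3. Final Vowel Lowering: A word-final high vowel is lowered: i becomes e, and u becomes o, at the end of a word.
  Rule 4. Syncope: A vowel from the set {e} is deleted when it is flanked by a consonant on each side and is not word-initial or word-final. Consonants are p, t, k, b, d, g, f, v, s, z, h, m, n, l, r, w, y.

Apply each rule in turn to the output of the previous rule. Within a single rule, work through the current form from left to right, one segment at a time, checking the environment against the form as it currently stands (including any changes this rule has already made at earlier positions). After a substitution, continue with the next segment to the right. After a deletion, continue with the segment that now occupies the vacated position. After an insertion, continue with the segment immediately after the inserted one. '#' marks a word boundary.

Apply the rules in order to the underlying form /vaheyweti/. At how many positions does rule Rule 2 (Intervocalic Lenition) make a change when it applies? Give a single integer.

0

Rule 1 Palatal Assibilation: [vaheyweti] → [vaheywesi]
Rule 2 Intervocalic Lenition: no change — [vaheywesi]
Rule 3 Final Vowel Lowering: [vaheywesi] → [vaheywese]
Rule 4 Syncope: [vaheywese] → [vahywse]
Rule Rule 2 changed 0 position(s).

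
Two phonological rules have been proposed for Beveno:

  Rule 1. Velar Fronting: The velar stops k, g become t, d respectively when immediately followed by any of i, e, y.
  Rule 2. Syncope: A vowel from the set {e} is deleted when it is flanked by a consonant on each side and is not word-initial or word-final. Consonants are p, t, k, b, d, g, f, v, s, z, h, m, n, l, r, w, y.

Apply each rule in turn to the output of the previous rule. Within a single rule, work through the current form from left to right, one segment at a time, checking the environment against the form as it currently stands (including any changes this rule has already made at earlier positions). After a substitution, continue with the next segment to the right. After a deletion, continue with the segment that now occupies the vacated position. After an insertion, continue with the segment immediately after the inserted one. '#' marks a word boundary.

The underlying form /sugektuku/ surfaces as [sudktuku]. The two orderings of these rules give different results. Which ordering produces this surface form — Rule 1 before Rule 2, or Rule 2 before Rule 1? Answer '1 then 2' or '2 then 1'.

Order 1 then 2:
  1 Velar Fronting: [sugektuku] → [sudektuku]
  2 Syncope: [sudektuku] → [sudktuku]
  result: [sudktuku]
Order 2 then 1:
  2 Syncope: [sugektuku] → [sugktuku]
  1 Velar Fronting: no change — [sugktuku]
  result: [sugktuku]

1 then 2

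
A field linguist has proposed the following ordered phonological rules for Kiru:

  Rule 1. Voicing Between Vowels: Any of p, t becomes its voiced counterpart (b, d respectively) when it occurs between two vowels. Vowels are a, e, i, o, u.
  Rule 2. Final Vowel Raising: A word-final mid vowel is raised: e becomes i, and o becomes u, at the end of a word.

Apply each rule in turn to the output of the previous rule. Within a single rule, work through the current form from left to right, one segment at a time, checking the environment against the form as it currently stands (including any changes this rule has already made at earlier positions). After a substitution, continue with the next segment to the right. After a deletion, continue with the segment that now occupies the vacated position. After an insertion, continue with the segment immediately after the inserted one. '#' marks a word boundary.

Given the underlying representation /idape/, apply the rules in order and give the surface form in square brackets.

[idabi]

Rule 1 Voicing Between Vowels: [idape] → [idabe]
Rule 2 Final Vowel Raising: [idabe] → [idabi]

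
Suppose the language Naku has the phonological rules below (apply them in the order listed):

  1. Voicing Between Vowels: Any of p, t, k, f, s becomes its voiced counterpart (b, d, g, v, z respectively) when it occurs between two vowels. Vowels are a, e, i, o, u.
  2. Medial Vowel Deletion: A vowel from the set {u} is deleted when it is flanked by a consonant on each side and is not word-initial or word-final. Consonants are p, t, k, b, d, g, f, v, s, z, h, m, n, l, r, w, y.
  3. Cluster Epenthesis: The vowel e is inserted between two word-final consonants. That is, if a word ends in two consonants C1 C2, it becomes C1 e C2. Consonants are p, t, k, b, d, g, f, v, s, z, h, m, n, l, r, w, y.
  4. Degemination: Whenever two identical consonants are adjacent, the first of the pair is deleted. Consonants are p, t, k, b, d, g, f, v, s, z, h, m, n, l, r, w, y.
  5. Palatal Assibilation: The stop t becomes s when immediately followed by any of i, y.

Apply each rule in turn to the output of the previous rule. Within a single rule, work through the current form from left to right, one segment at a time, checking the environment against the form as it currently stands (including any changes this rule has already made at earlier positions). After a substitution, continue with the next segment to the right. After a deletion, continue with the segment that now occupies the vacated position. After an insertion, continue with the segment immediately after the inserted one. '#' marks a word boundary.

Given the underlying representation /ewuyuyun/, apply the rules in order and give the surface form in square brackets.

1 Voicing Between Vowels: no change — [ewuyuyun]
2 Medial Vowel Deletion: [ewuyuyun] → [ewyyn]
3 Cluster Epenthesis: [ewyyn] → [ewyyen]
4 Degemination: [ewyyen] → [ewyen]
5 Palatal Assibilation: no change — [ewyen]

[ewyen]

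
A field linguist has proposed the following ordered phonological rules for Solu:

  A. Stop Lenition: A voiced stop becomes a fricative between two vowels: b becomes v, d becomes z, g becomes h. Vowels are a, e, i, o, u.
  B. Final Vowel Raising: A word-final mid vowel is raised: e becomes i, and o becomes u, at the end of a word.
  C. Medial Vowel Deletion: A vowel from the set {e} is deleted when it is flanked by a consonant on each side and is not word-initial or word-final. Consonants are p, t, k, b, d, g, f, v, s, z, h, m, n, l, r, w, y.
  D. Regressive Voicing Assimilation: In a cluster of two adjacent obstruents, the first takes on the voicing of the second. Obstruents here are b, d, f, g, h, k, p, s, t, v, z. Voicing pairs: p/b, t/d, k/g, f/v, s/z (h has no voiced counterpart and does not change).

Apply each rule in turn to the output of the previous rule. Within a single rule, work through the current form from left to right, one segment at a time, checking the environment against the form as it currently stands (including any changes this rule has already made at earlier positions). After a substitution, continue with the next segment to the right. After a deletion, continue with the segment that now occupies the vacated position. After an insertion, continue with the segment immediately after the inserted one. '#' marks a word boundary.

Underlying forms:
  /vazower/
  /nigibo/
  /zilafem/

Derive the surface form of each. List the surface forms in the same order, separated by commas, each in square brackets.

[vazowr], [nihivu], [zilafm]

/vazower/:
  A Stop Lenition: no change — [vazower]
  B Final Vowel Raising: no change — [vazower]
  C Medial Vowel Deletion: [vazower] → [vazowr]
  D Regressive Voicing Assimilation: no change — [vazowr]
/nigibo/:
  A Stop Lenition: [nigibo] → [nihivo]
  B Final Vowel Raising: [nihivo] → [nihivu]
  C Medial Vowel Deletion: no change — [nihivu]
  D Regressive Voicing Assimilation: no change — [nihivu]
/zilafem/:
  A Stop Lenition: no change — [zilafem]
  B Final Vowel Raising: no change — [zilafem]
  C Medial Vowel Deletion: [zilafem] → [zilafm]
  D Regressive Voicing Assimilation: no change — [zilafm]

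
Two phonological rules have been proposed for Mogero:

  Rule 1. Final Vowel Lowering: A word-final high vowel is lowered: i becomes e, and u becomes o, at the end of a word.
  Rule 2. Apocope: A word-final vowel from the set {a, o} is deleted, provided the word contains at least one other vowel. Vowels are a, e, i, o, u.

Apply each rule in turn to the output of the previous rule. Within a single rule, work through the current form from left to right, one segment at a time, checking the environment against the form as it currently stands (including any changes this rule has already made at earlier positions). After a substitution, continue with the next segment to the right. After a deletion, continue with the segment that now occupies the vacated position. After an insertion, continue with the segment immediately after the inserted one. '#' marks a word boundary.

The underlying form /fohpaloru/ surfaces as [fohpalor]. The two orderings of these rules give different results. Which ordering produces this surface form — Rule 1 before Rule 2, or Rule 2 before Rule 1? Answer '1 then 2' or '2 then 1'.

Order 1 then 2:
  1 Final Vowel Lowering: [fohpaloru] → [fohpaloro]
  2 Apocope: [fohpaloro] → [fohpalor]
  result: [fohpalor]
Order 2 then 1:
  2 Apocope: no change — [fohpaloru]
  1 Final Vowel Lowering: [fohpaloru] → [fohpaloro]
  result: [fohpaloro]

1 then 2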